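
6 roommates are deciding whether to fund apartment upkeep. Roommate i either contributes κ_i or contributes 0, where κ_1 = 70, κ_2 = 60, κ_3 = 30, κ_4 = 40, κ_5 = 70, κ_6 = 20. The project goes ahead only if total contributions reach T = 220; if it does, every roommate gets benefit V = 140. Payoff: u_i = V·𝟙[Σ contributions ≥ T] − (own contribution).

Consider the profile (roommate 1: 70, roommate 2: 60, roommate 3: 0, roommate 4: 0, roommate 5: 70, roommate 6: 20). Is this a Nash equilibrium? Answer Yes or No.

Total = 220 ≥ 220: provided.
Roommate 1 (pledges 70, payoff 70): dropping to 0 → total 150, payoff 0. No gain.
Roommate 2 (pledges 60, payoff 80): dropping to 0 → total 160, payoff 0. No gain.
Roommate 3 (pledges 0, payoff 140): pledging 30 → total 250, payoff 110. No gain.
Roommate 4 (pledges 0, payoff 140): pledging 40 → total 260, payoff 100. No gain.
Roommate 5 (pledges 70, payoff 70): dropping to 0 → total 150, payoff 0. No gain.
Roommate 6 (pledges 20, payoff 120): dropping to 0 → total 200, payoff 0. No gain.

Yes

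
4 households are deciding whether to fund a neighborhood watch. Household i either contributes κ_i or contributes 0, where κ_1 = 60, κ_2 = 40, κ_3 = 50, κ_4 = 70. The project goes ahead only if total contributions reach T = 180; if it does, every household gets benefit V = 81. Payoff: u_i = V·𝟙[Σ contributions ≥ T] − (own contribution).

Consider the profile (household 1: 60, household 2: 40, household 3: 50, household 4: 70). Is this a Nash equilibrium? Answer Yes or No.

Total = 220 ≥ 180: provided.
Household 1 (pledges 60, payoff 21): dropping to 0 → total 160, payoff 0. No gain.
Household 2 (pledges 40, payoff 41): dropping to 0 → total 180, payoff 81. Profitable deviation.

No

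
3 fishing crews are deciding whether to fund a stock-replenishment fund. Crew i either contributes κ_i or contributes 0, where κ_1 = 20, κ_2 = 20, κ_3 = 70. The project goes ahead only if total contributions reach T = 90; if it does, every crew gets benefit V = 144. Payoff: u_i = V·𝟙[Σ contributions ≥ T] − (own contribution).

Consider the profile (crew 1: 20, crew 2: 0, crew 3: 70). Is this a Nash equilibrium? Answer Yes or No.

Total = 90 ≥ 90: provided.
Crew 1 (pledges 20, payoff 124): dropping to 0 → total 70, payoff 0. No gain.
Crew 2 (pledges 0, payoff 144): pledging 20 → total 110, payoff 124. No gain.
Crew 3 (pledges 70, payoff 74): dropping to 0 → total 20, payoff 0. No gain.

Yes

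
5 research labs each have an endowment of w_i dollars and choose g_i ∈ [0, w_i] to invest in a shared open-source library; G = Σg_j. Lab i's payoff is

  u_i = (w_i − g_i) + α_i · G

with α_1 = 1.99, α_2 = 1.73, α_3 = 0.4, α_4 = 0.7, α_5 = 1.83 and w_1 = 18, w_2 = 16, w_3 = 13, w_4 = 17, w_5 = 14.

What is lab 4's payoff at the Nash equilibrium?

∂u_i/∂g_i = α_i − 1, so lab i contributes w_i if α_i > 1, else 0.
α_i > 1 for i ∈ {1, 2, 5}; NE contributions (18, 16, 0, 0, 14), G = 48.
u_4 = (17 − 0) + 0.7·48 = 50.6.

50.6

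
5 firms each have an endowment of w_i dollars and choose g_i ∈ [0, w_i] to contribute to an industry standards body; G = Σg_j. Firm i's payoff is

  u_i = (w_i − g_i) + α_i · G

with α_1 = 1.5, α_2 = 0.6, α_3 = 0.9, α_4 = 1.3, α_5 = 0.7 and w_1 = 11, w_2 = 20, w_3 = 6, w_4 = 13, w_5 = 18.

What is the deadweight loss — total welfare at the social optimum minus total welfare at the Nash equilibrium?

176

∂u_i/∂g_i = α_i − 1, so firm i contributes w_i if α_i > 1, else 0.
α_i > 1 for i ∈ {1, 4}; NE contributions (11, 0, 0, 13, 0), G = 24.
W^NE = Σw_i − G^NE + (Σα_i)·G^NE = 68 + 4·24 = 164.
Planner: ∂(Σu_j)/∂g_i = Σα_j − 1 = 4 > 0, so everyone contributes w_i; G^SO = 68, W^SO = 68 + 4·68 = 340.
Deadweight loss = 176.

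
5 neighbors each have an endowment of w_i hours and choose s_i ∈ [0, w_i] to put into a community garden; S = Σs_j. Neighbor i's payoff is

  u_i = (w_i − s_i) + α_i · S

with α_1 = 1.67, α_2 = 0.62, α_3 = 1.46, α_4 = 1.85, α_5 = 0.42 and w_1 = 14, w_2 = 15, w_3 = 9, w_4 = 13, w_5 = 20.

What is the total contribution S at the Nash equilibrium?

36

∂u_i/∂s_i = α_i − 1, so neighbor i contributes w_i if α_i > 1, else 0.
α_i > 1 for i ∈ {1, 3, 4}; NE contributions (14, 0, 9, 13, 0), S = 36.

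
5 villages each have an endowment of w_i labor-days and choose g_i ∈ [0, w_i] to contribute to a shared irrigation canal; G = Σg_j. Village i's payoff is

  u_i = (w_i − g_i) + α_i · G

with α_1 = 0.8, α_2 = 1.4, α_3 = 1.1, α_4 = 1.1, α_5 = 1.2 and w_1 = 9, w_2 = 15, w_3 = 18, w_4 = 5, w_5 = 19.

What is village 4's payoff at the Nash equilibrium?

62.7

∂u_i/∂g_i = α_i − 1, so village i contributes w_i if α_i > 1, else 0.
α_i > 1 for i ∈ {2, 3, 4, 5}; NE contributions (0, 15, 18, 5, 19), G = 57.
u_4 = (5 − 5) + 1.1·57 = 62.7.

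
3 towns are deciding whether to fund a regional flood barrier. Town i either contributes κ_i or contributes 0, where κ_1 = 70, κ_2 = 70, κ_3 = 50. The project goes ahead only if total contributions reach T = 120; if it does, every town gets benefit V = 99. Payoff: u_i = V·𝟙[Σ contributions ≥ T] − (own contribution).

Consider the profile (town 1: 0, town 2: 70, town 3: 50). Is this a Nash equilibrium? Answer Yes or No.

Yes

Total = 120 ≥ 120: provided.
Town 1 (pledges 0, payoff 99): pledging 70 → total 190, payoff 29. No gain.
Town 2 (pledges 70, payoff 29): dropping to 0 → total 50, payoff 0. No gain.
Town 3 (pledges 50, payoff 49): dropping to 0 → total 70, payoff 0. No gain.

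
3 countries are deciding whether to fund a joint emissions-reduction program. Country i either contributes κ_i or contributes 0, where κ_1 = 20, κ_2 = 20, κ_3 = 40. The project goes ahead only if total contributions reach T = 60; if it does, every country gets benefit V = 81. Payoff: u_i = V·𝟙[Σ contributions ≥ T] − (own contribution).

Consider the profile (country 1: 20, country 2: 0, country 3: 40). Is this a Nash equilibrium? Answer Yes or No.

Total = 60 ≥ 60: provided.
Country 1 (pledges 20, payoff 61): dropping to 0 → total 40, payoff 0. No gain.
Country 2 (pledges 0, payoff 81): pledging 20 → total 80, payoff 61. No gain.
Country 3 (pledges 40, payoff 41): dropping to 0 → total 20, payoff 0. No gain.

Yes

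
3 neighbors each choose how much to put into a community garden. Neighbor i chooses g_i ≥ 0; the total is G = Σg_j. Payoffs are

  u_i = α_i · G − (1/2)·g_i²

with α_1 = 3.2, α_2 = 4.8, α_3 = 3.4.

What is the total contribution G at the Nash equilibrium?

Neighbor i's FOC: ∂u_i/∂g_i = α_i − g_i = 0, so g_i* = α_i.
NE contributions = (3.2, 4.8, 3.4); G = 11.4.

11.4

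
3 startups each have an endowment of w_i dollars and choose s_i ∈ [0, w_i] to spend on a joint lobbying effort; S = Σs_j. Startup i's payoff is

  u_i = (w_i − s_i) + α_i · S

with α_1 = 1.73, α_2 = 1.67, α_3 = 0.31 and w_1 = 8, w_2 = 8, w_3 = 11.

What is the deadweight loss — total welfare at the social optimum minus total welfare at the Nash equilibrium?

29.81

∂u_i/∂s_i = α_i − 1, so startup i contributes w_i if α_i > 1, else 0.
α_i > 1 for i ∈ {1, 2}; NE contributions (8, 8, 0), S = 16.
W^NE = Σw_i − S^NE + (Σα_i)·S^NE = 27 + 2.71·16 = 70.36.
Planner: ∂(Σu_j)/∂s_i = Σα_j − 1 = 2.71 > 0, so everyone contributes w_i; S^SO = 27, W^SO = 27 + 2.71·27 = 100.17.
Deadweight loss = 29.81.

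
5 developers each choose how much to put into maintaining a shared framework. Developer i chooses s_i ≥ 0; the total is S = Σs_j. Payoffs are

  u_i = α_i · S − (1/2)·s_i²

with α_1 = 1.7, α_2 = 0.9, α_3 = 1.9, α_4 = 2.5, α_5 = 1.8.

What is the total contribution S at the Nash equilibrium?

8.8

Developer i's FOC: ∂u_i/∂s_i = α_i − s_i = 0, so s_i* = α_i.
NE contributions = (1.7, 0.9, 1.9, 2.5, 1.8); S = 8.8.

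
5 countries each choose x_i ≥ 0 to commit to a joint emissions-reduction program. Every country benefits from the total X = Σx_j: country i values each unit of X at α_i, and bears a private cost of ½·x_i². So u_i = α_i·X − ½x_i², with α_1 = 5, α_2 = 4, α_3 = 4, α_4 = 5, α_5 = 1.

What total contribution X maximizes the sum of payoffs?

95

Planner FOC: ∂(Σu_j)/∂x_i = (Σα_j) − x_i = 0, so x_i^SO = Σα_j = 19 for every i; X^SO = 95.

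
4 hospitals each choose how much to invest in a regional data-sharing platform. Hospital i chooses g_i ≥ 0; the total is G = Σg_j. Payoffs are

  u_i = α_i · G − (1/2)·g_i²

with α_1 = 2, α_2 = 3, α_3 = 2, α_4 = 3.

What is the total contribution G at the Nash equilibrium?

Hospital i's FOC: ∂u_i/∂g_i = α_i − g_i = 0, so g_i* = α_i.
NE contributions = (2, 3, 2, 3); G = 10.

10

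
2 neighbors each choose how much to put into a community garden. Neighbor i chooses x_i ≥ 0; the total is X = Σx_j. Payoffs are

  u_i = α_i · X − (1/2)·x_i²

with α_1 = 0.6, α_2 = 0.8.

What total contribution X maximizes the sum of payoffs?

Planner FOC: ∂(Σu_j)/∂x_i = (Σα_j) − x_i = 0, so x_i^SO = Σα_j = 1.4 for every i; X^SO = 2.8.

2.8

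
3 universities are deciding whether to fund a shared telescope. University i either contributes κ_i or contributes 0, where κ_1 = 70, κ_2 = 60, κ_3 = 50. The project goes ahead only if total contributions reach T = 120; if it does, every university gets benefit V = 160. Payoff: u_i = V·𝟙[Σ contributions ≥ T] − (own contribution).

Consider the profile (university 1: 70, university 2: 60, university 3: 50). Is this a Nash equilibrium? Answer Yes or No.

No

Total = 180 ≥ 120: provided.
University 1 (pledges 70, payoff 90): dropping to 0 → total 110, payoff 0. No gain.
University 2 (pledges 60, payoff 100): dropping to 0 → total 120, payoff 160. Profitable deviation.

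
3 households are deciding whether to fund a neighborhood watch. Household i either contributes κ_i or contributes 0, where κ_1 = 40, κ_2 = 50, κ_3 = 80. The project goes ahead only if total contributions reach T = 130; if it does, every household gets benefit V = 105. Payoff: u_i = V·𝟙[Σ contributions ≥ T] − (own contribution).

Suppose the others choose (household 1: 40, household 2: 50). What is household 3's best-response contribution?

Others' total = 90. Contributing 80 brings total to 170 ≥ 130: gain V − κ_3 = 25.
Best response: 80.

80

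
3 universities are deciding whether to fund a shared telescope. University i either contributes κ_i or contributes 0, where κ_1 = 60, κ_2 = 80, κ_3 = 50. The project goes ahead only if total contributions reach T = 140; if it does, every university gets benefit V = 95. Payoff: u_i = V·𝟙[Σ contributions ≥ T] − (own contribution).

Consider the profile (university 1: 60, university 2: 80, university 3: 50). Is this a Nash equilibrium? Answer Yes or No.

No

Total = 190 ≥ 140: provided.
University 1 (pledges 60, payoff 35): dropping to 0 → total 130, payoff 0. No gain.
University 2 (pledges 80, payoff 15): dropping to 0 → total 110, payoff 0. No gain.
University 3 (pledges 50, payoff 45): dropping to 0 → total 140, payoff 95. Profitable deviation.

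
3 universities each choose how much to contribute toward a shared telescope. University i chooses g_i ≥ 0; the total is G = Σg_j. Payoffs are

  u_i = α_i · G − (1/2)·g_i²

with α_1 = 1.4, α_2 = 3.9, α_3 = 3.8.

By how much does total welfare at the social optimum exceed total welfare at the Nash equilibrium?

57.21

University i's FOC: ∂u_i/∂g_i = α_i − g_i = 0, so g_i* = α_i.
NE contributions = (1.4, 3.9, 3.8); G = 9.1.
W^NE = (Σα)·G − ½Σα_i² = 9.1² − ½·31.61 = 67.005.
Planner sets g_i = Σα_j = 9.1 for every i, so G^SO = 3·9.1 = 27.3.
W^SO = (Σα)·G^SO − ½·3·(Σα)² = (3/2)·9.1² = 124.215.
Deadweight loss = W^SO − W^NE = 57.21.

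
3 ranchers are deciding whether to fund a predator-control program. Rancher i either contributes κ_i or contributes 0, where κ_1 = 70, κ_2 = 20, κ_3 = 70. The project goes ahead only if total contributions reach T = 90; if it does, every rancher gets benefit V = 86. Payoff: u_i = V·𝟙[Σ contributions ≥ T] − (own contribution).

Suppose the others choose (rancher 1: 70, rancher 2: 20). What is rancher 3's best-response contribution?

0

Others' total = 90 ≥ 90; contributing adds cost 70 for no extra benefit.
Best response: 0.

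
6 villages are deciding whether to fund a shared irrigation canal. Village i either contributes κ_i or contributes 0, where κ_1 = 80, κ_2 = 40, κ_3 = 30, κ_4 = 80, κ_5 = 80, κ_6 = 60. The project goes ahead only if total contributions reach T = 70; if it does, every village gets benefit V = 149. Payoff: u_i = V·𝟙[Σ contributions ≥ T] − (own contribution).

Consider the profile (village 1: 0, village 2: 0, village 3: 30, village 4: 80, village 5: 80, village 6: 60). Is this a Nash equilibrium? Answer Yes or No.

Total = 250 ≥ 70: provided.
Village 1 (pledges 0, payoff 149): pledging 80 → total 330, payoff 69. No gain.
Village 2 (pledges 0, payoff 149): pledging 40 → total 290, payoff 109. No gain.
Village 3 (pledges 30, payoff 119): dropping to 0 → total 220, payoff 149. Profitable deviation.

No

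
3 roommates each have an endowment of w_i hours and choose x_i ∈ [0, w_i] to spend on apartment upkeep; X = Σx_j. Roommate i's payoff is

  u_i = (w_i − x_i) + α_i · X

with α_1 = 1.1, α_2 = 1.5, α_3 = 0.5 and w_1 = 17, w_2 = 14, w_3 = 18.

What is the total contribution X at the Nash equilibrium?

∂u_i/∂x_i = α_i − 1, so roommate i contributes w_i if α_i > 1, else 0.
α_i > 1 for i ∈ {1, 2}; NE contributions (17, 14, 0), X = 31.

31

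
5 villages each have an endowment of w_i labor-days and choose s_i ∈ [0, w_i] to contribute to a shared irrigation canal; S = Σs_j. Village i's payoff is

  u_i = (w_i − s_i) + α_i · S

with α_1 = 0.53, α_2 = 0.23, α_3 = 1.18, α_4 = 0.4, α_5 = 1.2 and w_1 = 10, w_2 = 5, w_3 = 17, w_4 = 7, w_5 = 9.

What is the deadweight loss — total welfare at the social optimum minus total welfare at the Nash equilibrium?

∂u_i/∂s_i = α_i − 1, so village i contributes w_i if α_i > 1, else 0.
α_i > 1 for i ∈ {3, 5}; NE contributions (0, 0, 17, 0, 9), S = 26.
W^NE = Σw_i − S^NE + (Σα_i)·S^NE = 48 + 2.54·26 = 114.04.
Planner: ∂(Σu_j)/∂s_i = Σα_j − 1 = 2.54 > 0, so everyone contributes w_i; S^SO = 48, W^SO = 48 + 2.54·48 = 169.92.
Deadweight loss = 55.88.

55.88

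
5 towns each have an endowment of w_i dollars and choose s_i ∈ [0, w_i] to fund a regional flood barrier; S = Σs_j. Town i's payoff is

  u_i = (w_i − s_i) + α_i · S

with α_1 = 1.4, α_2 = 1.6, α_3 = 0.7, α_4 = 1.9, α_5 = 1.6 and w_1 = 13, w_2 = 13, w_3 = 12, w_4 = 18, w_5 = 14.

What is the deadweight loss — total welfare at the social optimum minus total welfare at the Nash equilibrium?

∂u_i/∂s_i = α_i − 1, so town i contributes w_i if α_i > 1, else 0.
α_i > 1 for i ∈ {1, 2, 4, 5}; NE contributions (13, 13, 0, 18, 14), S = 58.
W^NE = Σw_i − S^NE + (Σα_i)·S^NE = 70 + 6.2·58 = 429.6.
Planner: ∂(Σu_j)/∂s_i = Σα_j − 1 = 6.2 > 0, so everyone contributes w_i; S^SO = 70, W^SO = 70 + 6.2·70 = 504.
Deadweight loss = 74.4.

74.4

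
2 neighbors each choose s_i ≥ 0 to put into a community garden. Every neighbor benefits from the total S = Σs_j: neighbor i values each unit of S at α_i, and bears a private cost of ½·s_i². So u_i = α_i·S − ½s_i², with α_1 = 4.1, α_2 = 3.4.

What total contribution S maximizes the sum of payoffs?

15

Planner FOC: ∂(Σu_j)/∂s_i = (Σα_j) − s_i = 0, so s_i^SO = Σα_j = 7.5 for every i; S^SO = 15.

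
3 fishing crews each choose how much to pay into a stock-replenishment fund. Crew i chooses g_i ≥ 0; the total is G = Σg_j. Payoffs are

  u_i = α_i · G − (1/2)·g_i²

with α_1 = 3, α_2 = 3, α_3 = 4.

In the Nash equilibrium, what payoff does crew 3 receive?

32

Crew i's FOC: ∂u_i/∂g_i = α_i − g_i = 0, so g_i* = α_i.
NE contributions = (3, 3, 4); G = 10.
u_3 = α_3·G − ½·(g_3)² = 4·10 − ½·4² = 32.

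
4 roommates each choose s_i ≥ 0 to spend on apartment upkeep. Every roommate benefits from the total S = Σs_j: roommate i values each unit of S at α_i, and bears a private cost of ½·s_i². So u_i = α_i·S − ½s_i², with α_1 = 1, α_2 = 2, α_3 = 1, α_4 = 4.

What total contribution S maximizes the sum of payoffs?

Planner FOC: ∂(Σu_j)/∂s_i = (Σα_j) − s_i = 0, so s_i^SO = Σα_j = 8 for every i; S^SO = 32.

32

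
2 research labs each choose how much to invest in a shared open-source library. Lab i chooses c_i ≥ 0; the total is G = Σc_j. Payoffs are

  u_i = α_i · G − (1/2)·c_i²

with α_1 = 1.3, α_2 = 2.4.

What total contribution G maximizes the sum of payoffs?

Planner FOC: ∂(Σu_j)/∂c_i = (Σα_j) − c_i = 0, so c_i^SO = Σα_j = 3.7 for every i; G^SO = 7.4.

7.4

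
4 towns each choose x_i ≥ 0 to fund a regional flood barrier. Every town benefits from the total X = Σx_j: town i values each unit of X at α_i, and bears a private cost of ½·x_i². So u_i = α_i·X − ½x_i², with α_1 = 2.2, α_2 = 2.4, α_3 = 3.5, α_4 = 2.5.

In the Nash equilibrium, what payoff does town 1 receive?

20.9

Town i's FOC: ∂u_i/∂x_i = α_i − x_i = 0, so x_i* = α_i.
NE contributions = (2.2, 2.4, 3.5, 2.5); X = 10.6.
u_1 = α_1·X − ½·(x_1)² = 2.2·10.6 − ½·2.2² = 20.9.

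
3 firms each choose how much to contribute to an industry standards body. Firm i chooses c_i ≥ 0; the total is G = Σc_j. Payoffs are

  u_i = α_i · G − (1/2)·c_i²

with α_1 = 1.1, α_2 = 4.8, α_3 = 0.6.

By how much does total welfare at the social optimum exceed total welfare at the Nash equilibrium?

33.43

Firm i's FOC: ∂u_i/∂c_i = α_i − c_i = 0, so c_i* = α_i.
NE contributions = (1.1, 4.8, 0.6); G = 6.5.
W^NE = (Σα)·G − ½Σα_i² = 6.5² − ½·24.61 = 29.945.
Planner sets c_i = Σα_j = 6.5 for every i, so G^SO = 3·6.5 = 19.5.
W^SO = (Σα)·G^SO − ½·3·(Σα)² = (3/2)·6.5² = 63.375.
Deadweight loss = W^SO − W^NE = 33.43.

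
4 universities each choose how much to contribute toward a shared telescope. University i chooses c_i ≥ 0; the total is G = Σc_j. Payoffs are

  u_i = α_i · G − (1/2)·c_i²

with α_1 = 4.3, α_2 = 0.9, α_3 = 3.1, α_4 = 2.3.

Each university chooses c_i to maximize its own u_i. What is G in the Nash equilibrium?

University i's FOC: ∂u_i/∂c_i = α_i − c_i = 0, so c_i* = α_i.
NE contributions = (4.3, 0.9, 3.1, 2.3); G = 10.6.

10.6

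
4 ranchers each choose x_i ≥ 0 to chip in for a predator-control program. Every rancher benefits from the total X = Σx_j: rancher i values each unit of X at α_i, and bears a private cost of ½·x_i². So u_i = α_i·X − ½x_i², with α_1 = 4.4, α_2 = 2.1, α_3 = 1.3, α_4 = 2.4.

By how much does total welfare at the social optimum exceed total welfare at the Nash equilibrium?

119.65

Rancher i's FOC: ∂u_i/∂x_i = α_i − x_i = 0, so x_i* = α_i.
NE contributions = (4.4, 2.1, 1.3, 2.4); X = 10.2.
W^NE = (Σα)·X − ½Σα_i² = 10.2² − ½·31.22 = 88.43.
Planner sets x_i = Σα_j = 10.2 for every i, so X^SO = 4·10.2 = 40.8.
W^SO = (Σα)·X^SO − ½·4·(Σα)² = (4/2)·10.2² = 208.08.
Deadweight loss = W^SO − W^NE = 119.65.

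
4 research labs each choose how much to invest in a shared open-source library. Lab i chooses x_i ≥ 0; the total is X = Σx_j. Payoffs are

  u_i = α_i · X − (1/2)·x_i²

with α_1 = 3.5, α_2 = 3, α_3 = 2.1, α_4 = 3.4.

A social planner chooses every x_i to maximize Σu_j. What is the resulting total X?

48

Planner FOC: ∂(Σu_j)/∂x_i = (Σα_j) − x_i = 0, so x_i^SO = Σα_j = 12 for every i; X^SO = 48.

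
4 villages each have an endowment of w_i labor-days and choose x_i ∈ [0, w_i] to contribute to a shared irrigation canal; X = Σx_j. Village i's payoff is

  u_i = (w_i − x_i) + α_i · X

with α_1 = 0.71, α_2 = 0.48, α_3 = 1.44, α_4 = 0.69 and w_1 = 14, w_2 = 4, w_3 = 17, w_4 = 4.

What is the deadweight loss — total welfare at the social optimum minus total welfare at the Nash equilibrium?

51.04

∂u_i/∂x_i = α_i − 1, so village i contributes w_i if α_i > 1, else 0.
α_i > 1 for i ∈ {3}; NE contributions (0, 0, 17, 0), X = 17.
W^NE = Σw_i − X^NE + (Σα_i)·X^NE = 39 + 2.32·17 = 78.44.
Planner: ∂(Σu_j)/∂x_i = Σα_j − 1 = 2.32 > 0, so everyone contributes w_i; X^SO = 39, W^SO = 39 + 2.32·39 = 129.48.
Deadweight loss = 51.04.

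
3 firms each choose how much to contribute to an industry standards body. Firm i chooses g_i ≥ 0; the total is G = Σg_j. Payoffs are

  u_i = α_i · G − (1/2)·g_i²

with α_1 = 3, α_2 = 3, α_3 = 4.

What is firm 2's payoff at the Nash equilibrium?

Firm i's FOC: ∂u_i/∂g_i = α_i − g_i = 0, so g_i* = α_i.
NE contributions = (3, 3, 4); G = 10.
u_2 = α_2·G − ½·(g_2)² = 3·10 − ½·3² = 25.5.

25.5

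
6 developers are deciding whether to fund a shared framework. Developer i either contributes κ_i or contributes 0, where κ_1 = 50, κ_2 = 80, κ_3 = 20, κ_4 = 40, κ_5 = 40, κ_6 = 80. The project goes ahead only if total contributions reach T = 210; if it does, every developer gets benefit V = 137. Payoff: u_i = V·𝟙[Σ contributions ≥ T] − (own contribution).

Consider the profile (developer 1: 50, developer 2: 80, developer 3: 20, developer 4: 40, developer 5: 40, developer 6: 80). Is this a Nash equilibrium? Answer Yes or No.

No

Total = 310 ≥ 210: provided.
Developer 1 (pledges 50, payoff 87): dropping to 0 → total 260, payoff 137. Profitable deviation.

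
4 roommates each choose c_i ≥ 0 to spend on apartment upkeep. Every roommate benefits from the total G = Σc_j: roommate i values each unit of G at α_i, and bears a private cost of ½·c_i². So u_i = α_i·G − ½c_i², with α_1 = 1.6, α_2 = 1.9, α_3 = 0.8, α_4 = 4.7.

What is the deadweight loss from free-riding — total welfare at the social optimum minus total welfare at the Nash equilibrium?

Roommate i's FOC: ∂u_i/∂c_i = α_i − c_i = 0, so c_i* = α_i.
NE contributions = (1.6, 1.9, 0.8, 4.7); G = 9.
W^NE = (Σα)·G − ½Σα_i² = 9² − ½·28.9 = 66.55.
Planner sets c_i = Σα_j = 9 for every i, so G^SO = 4·9 = 36.
W^SO = (Σα)·G^SO − ½·4·(Σα)² = (4/2)·9² = 162.
Deadweight loss = W^SO − W^NE = 95.45.

95.45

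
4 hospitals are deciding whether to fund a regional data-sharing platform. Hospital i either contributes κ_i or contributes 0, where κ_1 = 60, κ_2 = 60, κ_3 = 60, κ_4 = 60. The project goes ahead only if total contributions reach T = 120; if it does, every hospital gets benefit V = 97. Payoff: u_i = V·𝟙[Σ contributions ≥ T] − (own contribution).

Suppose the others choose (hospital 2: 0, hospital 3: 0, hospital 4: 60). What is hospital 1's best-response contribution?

Others' total = 60. Contributing 60 brings total to 120 ≥ 120: gain V − κ_1 = 37.
Best response: 60.

60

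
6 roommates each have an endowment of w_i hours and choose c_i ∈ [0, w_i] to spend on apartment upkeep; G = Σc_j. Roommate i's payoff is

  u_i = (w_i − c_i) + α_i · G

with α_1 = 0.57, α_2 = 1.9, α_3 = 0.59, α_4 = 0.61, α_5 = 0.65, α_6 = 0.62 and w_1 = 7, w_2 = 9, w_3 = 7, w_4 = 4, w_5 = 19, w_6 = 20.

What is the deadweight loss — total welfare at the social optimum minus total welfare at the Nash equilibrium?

∂u_i/∂c_i = α_i − 1, so roommate i contributes w_i if α_i > 1, else 0.
α_i > 1 for i ∈ {2}; NE contributions (0, 9, 0, 0, 0, 0), G = 9.
W^NE = Σw_i − G^NE + (Σα_i)·G^NE = 66 + 3.94·9 = 101.46.
Planner: ∂(Σu_j)/∂c_i = Σα_j − 1 = 3.94 > 0, so everyone contributes w_i; G^SO = 66, W^SO = 66 + 3.94·66 = 326.04.
Deadweight loss = 224.58.

224.58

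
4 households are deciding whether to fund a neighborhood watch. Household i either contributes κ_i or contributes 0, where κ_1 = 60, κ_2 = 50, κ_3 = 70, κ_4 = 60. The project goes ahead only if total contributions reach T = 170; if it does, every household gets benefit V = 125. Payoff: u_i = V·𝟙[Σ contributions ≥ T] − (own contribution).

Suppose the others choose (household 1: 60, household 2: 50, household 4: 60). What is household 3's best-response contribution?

0

Others' total = 170 ≥ 170; contributing adds cost 70 for no extra benefit.
Best response: 0.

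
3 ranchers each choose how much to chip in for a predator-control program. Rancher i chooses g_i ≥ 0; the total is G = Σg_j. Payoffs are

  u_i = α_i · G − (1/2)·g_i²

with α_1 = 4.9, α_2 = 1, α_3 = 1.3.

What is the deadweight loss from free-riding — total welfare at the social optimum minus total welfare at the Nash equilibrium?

39.27

Rancher i's FOC: ∂u_i/∂g_i = α_i − g_i = 0, so g_i* = α_i.
NE contributions = (4.9, 1, 1.3); G = 7.2.
W^NE = (Σα)·G − ½Σα_i² = 7.2² − ½·26.7 = 38.49.
Planner sets g_i = Σα_j = 7.2 for every i, so G^SO = 3·7.2 = 21.6.
W^SO = (Σα)·G^SO − ½·3·(Σα)² = (3/2)·7.2² = 77.76.
Deadweight loss = W^SO − W^NE = 39.27.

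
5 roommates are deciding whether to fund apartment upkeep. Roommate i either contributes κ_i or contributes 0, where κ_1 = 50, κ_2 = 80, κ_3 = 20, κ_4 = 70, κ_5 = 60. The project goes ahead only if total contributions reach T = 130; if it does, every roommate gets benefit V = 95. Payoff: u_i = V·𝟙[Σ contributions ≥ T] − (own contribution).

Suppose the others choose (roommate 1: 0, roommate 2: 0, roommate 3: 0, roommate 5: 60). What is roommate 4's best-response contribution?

70

Others' total = 60. Contributing 70 brings total to 130 ≥ 130: gain V − κ_4 = 25.
Best response: 70.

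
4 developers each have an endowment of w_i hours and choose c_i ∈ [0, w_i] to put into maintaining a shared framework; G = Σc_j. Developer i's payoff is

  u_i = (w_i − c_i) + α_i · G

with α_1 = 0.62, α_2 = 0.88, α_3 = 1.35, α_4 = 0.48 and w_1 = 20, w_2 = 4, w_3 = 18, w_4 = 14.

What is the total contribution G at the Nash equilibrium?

∂u_i/∂c_i = α_i − 1, so developer i contributes w_i if α_i > 1, else 0.
α_i > 1 for i ∈ {3}; NE contributions (0, 0, 18, 0), G = 18.

18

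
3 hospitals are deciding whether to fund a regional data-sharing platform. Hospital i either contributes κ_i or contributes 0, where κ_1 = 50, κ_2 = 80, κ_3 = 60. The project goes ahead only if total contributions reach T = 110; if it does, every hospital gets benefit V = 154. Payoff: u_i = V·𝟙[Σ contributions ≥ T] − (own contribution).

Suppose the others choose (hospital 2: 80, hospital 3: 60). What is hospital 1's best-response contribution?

0

Others' total = 140 ≥ 110; contributing adds cost 50 for no extra benefit.
Best response: 0.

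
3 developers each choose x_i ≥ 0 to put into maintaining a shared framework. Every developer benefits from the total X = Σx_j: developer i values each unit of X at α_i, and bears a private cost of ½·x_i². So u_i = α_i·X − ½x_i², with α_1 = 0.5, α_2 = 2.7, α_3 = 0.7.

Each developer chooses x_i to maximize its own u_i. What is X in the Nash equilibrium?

Developer i's FOC: ∂u_i/∂x_i = α_i − x_i = 0, so x_i* = α_i.
NE contributions = (0.5, 2.7, 0.7); X = 3.9.

3.9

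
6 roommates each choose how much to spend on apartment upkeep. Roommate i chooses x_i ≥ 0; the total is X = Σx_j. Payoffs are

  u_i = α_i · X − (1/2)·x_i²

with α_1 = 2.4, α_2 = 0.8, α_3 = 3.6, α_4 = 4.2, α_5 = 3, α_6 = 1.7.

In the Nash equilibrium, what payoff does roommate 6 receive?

Roommate i's FOC: ∂u_i/∂x_i = α_i − x_i = 0, so x_i* = α_i.
NE contributions = (2.4, 0.8, 3.6, 4.2, 3, 1.7); X = 15.7.
u_6 = α_6·X − ½·(x_6)² = 1.7·15.7 − ½·1.7² = 25.245.

25.245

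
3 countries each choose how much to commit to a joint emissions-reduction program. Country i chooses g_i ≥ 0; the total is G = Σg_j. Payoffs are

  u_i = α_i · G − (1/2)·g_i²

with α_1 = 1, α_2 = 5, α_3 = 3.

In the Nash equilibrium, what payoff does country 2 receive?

32.5

Country i's FOC: ∂u_i/∂g_i = α_i − g_i = 0, so g_i* = α_i.
NE contributions = (1, 5, 3); G = 9.
u_2 = α_2·G − ½·(g_2)² = 5·9 − ½·5² = 32.5.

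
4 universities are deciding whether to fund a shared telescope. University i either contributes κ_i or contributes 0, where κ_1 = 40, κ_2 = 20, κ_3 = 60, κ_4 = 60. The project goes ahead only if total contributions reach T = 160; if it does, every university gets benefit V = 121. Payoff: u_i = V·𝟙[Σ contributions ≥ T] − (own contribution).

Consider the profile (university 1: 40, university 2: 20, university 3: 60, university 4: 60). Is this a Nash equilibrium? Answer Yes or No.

Total = 180 ≥ 160: provided.
University 1 (pledges 40, payoff 81): dropping to 0 → total 140, payoff 0. No gain.
University 2 (pledges 20, payoff 101): dropping to 0 → total 160, payoff 121. Profitable deviation.

No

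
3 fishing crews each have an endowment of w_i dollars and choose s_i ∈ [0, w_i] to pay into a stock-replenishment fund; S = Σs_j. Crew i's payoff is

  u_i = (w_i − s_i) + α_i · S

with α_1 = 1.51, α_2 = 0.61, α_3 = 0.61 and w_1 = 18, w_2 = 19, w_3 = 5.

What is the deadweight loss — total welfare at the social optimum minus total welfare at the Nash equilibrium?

41.52

∂u_i/∂s_i = α_i − 1, so crew i contributes w_i if α_i > 1, else 0.
α_i > 1 for i ∈ {1}; NE contributions (18, 0, 0), S = 18.
W^NE = Σw_i − S^NE + (Σα_i)·S^NE = 42 + 1.73·18 = 73.14.
Planner: ∂(Σu_j)/∂s_i = Σα_j − 1 = 1.73 > 0, so everyone contributes w_i; S^SO = 42, W^SO = 42 + 1.73·42 = 114.66.
Deadweight loss = 41.52.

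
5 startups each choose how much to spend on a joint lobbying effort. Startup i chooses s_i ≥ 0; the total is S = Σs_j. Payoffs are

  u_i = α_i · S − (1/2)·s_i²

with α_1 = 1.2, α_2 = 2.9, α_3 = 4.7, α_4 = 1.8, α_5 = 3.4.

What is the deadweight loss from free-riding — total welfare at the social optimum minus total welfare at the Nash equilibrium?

317.37

Startup i's FOC: ∂u_i/∂s_i = α_i − s_i = 0, so s_i* = α_i.
NE contributions = (1.2, 2.9, 4.7, 1.8, 3.4); S = 14.
W^NE = (Σα)·S − ½Σα_i² = 14² − ½·46.74 = 172.63.
Planner sets s_i = Σα_j = 14 for every i, so S^SO = 5·14 = 70.
W^SO = (Σα)·S^SO − ½·5·(Σα)² = (5/2)·14² = 490.
Deadweight loss = W^SO − W^NE = 317.37.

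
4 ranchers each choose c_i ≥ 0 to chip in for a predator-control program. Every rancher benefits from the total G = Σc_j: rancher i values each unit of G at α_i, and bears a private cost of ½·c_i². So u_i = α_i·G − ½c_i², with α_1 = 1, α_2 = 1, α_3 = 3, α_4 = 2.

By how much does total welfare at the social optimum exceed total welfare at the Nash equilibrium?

56.5

Rancher i's FOC: ∂u_i/∂c_i = α_i − c_i = 0, so c_i* = α_i.
NE contributions = (1, 1, 3, 2); G = 7.
W^NE = (Σα)·G − ½Σα_i² = 7² − ½·15 = 41.5.
Planner sets c_i = Σα_j = 7 for every i, so G^SO = 4·7 = 28.
W^SO = (Σα)·G^SO − ½·4·(Σα)² = (4/2)·7² = 98.
Deadweight loss = W^SO − W^NE = 56.5.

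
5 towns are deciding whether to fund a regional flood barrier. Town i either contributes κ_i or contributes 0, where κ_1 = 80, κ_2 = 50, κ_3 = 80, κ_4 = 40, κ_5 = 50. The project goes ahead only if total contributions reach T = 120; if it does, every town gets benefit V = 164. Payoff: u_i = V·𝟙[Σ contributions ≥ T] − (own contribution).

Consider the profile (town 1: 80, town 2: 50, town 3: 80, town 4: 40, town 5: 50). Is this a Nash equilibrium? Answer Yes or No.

Total = 300 ≥ 120: provided.
Town 1 (pledges 80, payoff 84): dropping to 0 → total 220, payoff 164. Profitable deviation.

No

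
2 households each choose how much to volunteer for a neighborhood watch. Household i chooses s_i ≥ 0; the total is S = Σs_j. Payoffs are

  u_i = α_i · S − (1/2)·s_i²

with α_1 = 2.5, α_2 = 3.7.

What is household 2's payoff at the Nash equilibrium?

16.095

Household i's FOC: ∂u_i/∂s_i = α_i − s_i = 0, so s_i* = α_i.
NE contributions = (2.5, 3.7); S = 6.2.
u_2 = α_2·S − ½·(s_2)² = 3.7·6.2 − ½·3.7² = 16.095.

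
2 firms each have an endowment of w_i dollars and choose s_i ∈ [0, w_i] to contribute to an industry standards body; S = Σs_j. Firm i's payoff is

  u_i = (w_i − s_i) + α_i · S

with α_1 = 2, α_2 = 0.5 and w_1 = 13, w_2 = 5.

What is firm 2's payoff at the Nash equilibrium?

∂u_i/∂s_i = α_i − 1, so firm i contributes w_i if α_i > 1, else 0.
α_i > 1 for i ∈ {1}; NE contributions (13, 0), S = 13.
u_2 = (5 − 0) + 0.5·13 = 11.5.

11.5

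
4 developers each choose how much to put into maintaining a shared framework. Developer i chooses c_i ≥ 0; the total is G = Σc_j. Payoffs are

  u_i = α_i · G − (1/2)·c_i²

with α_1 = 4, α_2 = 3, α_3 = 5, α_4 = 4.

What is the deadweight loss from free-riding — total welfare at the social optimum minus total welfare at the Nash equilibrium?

289

Developer i's FOC: ∂u_i/∂c_i = α_i − c_i = 0, so c_i* = α_i.
NE contributions = (4, 3, 5, 4); G = 16.
W^NE = (Σα)·G − ½Σα_i² = 16² − ½·66 = 223.
Planner sets c_i = Σα_j = 16 for every i, so G^SO = 4·16 = 64.
W^SO = (Σα)·G^SO − ½·4·(Σα)² = (4/2)·16² = 512.
Deadweight loss = W^SO − W^NE = 289.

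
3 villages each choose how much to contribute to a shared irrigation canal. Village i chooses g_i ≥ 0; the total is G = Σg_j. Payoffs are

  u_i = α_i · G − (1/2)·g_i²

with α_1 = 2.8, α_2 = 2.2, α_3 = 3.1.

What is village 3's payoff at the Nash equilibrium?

Village i's FOC: ∂u_i/∂g_i = α_i − g_i = 0, so g_i* = α_i.
NE contributions = (2.8, 2.2, 3.1); G = 8.1.
u_3 = α_3·G − ½·(g_3)² = 3.1·8.1 − ½·3.1² = 20.305.

20.305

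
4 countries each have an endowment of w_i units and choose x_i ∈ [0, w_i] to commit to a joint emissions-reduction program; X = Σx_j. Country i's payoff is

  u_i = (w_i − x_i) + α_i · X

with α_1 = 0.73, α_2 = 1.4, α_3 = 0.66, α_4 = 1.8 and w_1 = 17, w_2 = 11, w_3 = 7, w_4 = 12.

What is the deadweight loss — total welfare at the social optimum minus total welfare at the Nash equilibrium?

86.16

∂u_i/∂x_i = α_i − 1, so country i contributes w_i if α_i > 1, else 0.
α_i > 1 for i ∈ {2, 4}; NE contributions (0, 11, 0, 12), X = 23.
W^NE = Σw_i − X^NE + (Σα_i)·X^NE = 47 + 3.59·23 = 129.57.
Planner: ∂(Σu_j)/∂x_i = Σα_j − 1 = 3.59 > 0, so everyone contributes w_i; X^SO = 47, W^SO = 47 + 3.59·47 = 215.73.
Deadweight loss = 86.16.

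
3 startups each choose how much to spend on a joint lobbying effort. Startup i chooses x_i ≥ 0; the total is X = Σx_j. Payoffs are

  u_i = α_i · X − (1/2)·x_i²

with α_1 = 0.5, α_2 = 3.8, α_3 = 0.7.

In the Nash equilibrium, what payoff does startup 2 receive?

11.78

Startup i's FOC: ∂u_i/∂x_i = α_i − x_i = 0, so x_i* = α_i.
NE contributions = (0.5, 3.8, 0.7); X = 5.
u_2 = α_2·X − ½·(x_2)² = 3.8·5 − ½·3.8² = 11.78.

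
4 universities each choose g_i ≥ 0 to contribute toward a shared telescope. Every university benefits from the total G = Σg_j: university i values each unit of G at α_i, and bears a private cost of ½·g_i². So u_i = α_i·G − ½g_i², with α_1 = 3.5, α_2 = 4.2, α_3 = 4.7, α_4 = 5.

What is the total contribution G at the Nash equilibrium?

University i's FOC: ∂u_i/∂g_i = α_i − g_i = 0, so g_i* = α_i.
NE contributions = (3.5, 4.2, 4.7, 5); G = 17.4.

17.4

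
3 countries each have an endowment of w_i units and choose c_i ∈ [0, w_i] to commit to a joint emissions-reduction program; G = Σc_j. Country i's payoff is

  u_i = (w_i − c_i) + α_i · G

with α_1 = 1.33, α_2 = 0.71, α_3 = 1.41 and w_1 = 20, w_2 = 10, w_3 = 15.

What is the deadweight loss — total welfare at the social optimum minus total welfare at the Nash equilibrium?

∂u_i/∂c_i = α_i − 1, so country i contributes w_i if α_i > 1, else 0.
α_i > 1 for i ∈ {1, 3}; NE contributions (20, 0, 15), G = 35.
W^NE = Σw_i − G^NE + (Σα_i)·G^NE = 45 + 2.45·35 = 130.75.
Planner: ∂(Σu_j)/∂c_i = Σα_j − 1 = 2.45 > 0, so everyone contributes w_i; G^SO = 45, W^SO = 45 + 2.45·45 = 155.25.
Deadweight loss = 24.5.

24.5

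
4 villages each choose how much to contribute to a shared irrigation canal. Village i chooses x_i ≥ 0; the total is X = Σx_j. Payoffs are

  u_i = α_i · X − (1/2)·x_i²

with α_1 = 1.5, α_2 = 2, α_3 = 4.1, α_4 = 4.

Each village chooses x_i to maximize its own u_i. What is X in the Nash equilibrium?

Village i's FOC: ∂u_i/∂x_i = α_i − x_i = 0, so x_i* = α_i.
NE contributions = (1.5, 2, 4.1, 4); X = 11.6.

11.6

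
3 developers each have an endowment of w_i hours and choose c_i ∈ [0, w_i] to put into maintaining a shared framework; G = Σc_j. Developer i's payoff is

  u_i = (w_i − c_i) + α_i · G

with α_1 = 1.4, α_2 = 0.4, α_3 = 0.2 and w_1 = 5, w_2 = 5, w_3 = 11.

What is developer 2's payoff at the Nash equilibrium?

∂u_i/∂c_i = α_i − 1, so developer i contributes w_i if α_i > 1, else 0.
α_i > 1 for i ∈ {1}; NE contributions (5, 0, 0), G = 5.
u_2 = (5 − 0) + 0.4·5 = 7.

7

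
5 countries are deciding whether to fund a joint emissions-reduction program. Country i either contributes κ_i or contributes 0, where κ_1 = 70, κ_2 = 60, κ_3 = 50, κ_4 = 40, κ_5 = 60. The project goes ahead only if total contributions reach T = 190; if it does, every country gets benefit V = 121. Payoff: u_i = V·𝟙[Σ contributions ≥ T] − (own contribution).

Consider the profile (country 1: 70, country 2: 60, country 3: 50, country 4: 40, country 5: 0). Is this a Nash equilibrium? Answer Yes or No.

Total = 220 ≥ 190: provided.
Country 1 (pledges 70, payoff 51): dropping to 0 → total 150, payoff 0. No gain.
Country 2 (pledges 60, payoff 61): dropping to 0 → total 160, payoff 0. No gain.
Country 3 (pledges 50, payoff 71): dropping to 0 → total 170, payoff 0. No gain.
Country 4 (pledges 40, payoff 81): dropping to 0 → total 180, payoff 0. No gain.
Country 5 (pledges 0, payoff 121): pledging 60 → total 280, payoff 61. No gain.

Yes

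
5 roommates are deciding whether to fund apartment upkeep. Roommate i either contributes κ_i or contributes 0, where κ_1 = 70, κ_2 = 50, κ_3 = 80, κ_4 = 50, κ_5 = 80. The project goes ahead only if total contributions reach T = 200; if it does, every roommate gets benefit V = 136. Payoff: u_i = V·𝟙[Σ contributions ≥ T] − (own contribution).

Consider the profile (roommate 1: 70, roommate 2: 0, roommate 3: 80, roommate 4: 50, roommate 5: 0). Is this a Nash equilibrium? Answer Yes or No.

Total = 200 ≥ 200: provided.
Roommate 1 (pledges 70, payoff 66): dropping to 0 → total 130, payoff 0. No gain.
Roommate 2 (pledges 0, payoff 136): pledging 50 → total 250, payoff 86. No gain.
Roommate 3 (pledges 80, payoff 56): dropping to 0 → total 120, payoff 0. No gain.
Roommate 4 (pledges 50, payoff 86): dropping to 0 → total 150, payoff 0. No gain.
Roommate 5 (pledges 0, payoff 136): pledging 80 → total 280, payoff 56. No gain.

Yes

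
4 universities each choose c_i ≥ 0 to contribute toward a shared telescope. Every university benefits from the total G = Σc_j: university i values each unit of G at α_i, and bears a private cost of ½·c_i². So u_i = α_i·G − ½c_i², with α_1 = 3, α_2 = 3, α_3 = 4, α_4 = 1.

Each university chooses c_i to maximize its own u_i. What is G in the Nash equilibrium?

University i's FOC: ∂u_i/∂c_i = α_i − c_i = 0, so c_i* = α_i.
NE contributions = (3, 3, 4, 1); G = 11.

11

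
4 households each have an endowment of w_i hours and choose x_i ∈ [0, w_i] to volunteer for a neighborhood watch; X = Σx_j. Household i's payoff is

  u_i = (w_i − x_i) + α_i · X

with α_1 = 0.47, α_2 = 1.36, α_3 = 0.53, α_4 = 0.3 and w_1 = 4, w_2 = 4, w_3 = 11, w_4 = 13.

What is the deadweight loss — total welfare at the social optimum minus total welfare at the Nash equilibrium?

46.48

∂u_i/∂x_i = α_i − 1, so household i contributes w_i if α_i > 1, else 0.
α_i > 1 for i ∈ {2}; NE contributions (0, 4, 0, 0), X = 4.
W^NE = Σw_i − X^NE + (Σα_i)·X^NE = 32 + 1.66·4 = 38.64.
Planner: ∂(Σu_j)/∂x_i = Σα_j − 1 = 1.66 > 0, so everyone contributes w_i; X^SO = 32, W^SO = 32 + 1.66·32 = 85.12.
Deadweight loss = 46.48.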